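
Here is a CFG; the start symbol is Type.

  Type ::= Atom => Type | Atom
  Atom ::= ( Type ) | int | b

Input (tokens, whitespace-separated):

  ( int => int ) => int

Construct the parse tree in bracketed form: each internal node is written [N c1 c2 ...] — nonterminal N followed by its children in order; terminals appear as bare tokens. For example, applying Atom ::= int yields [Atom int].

Type
Atom => Type
( Type ) => Type
( Atom => Type ) => Type
( int => Type ) => Type
( int => Atom ) => Type
( int => int ) => Type
( int => int ) => Atom
( int => int ) => int

[Type [Atom ( [Type [Atom int] => [Type [Atom int]]] )] => [Type [Atom int]]]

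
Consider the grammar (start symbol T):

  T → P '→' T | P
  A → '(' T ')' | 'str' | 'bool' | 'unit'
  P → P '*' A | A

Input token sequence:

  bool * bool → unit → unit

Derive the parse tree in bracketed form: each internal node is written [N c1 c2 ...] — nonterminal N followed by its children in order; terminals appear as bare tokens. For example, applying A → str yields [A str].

[T [P [P [A bool]] * [A bool]] → [T [P [A unit]] → [T [P [A unit]]]]]

T
P → T
P * A → T
A * A → T
bool * A → T
bool * bool → T
bool * bool → P → T
bool * bool → A → T
bool * bool → unit → T
bool * bool → unit → P
bool * bool → unit → A
bool * bool → unit → unit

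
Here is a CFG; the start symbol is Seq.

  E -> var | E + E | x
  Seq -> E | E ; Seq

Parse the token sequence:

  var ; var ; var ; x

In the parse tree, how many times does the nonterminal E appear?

4

[Seq [E var] ; [Seq [E var] ; [Seq [E var] ; [Seq [E x]]]]]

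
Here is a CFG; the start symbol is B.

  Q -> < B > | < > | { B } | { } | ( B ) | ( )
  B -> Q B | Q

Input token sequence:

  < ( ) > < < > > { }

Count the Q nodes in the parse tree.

5

[B [Q < [B [Q ( )]] >] [B [Q < [B [Q < >]] >] [B [Q { }]]]]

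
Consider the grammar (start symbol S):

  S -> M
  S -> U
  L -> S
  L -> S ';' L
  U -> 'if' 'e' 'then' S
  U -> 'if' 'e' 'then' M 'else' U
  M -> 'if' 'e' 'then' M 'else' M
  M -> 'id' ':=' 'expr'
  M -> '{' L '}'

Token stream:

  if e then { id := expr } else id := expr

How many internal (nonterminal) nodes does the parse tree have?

[S [M if e then [M { [L [S [M id := expr]]] }] else [M id := expr]]]

7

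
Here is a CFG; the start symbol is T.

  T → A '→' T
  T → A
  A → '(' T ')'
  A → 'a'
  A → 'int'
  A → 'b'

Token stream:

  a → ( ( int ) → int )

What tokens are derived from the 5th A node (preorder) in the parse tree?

int

[T [A a] → [T [A ( [T [A ( [T [A int]] )] → [T [A int]]] )]]]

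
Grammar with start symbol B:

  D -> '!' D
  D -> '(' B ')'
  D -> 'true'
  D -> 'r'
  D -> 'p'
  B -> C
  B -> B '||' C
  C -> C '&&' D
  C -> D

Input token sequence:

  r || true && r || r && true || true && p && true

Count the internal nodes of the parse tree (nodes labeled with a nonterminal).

20

[B [B [B [B [C [D r]]] || [C [C [D true]] && [D r]]] || [C [C [D r]] && [D true]]] || [C [C [C [D true]] && [D p]] && [D true]]]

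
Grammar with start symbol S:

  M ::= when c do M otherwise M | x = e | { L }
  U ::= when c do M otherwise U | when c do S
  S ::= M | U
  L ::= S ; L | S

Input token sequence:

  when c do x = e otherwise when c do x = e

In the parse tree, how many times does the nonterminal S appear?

2

[S [U when c do [M x = e] otherwise [U when c do [S [M x = e]]]]]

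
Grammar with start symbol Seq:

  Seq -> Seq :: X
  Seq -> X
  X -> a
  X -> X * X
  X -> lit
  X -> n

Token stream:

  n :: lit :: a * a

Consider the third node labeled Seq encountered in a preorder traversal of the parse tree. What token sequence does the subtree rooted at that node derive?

[Seq [Seq [Seq [X n]] :: [X lit]] :: [X [X a] * [X a]]]

n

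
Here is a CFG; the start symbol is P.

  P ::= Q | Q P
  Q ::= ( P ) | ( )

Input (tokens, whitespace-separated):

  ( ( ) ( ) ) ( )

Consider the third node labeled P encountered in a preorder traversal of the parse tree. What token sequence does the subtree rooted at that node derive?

[P [Q ( [P [Q ( )] [P [Q ( )]]] )] [P [Q ( )]]]

( )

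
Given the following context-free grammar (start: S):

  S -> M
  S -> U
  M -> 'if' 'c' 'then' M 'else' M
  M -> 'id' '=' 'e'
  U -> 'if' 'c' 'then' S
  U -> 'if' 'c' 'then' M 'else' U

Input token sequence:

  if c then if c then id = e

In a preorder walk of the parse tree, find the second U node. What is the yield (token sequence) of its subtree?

if c then id = e

[S [U if c then [S [U if c then [S [M id = e]]]]]]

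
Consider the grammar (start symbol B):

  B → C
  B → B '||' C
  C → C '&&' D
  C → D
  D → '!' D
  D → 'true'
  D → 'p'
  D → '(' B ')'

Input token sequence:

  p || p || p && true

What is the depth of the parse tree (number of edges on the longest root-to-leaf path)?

[B [B [B [C [D p]]] || [C [D p]]] || [C [C [D p]] && [D true]]]

5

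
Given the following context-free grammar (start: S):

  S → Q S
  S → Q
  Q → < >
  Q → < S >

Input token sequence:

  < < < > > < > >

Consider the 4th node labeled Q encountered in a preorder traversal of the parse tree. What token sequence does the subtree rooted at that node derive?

< >

[S [Q < [S [Q < [S [Q < >]] >] [S [Q < >]]] >]]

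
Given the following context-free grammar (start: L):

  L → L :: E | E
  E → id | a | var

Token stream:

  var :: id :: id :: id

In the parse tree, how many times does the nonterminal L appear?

[L [L [L [L [E var]] :: [E id]] :: [E id]] :: [E id]]

4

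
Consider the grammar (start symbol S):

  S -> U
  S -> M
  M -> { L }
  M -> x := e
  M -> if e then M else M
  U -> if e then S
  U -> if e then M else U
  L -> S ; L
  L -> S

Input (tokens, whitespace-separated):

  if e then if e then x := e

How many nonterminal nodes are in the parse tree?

[S [U if e then [S [U if e then [S [M x := e]]]]]]

6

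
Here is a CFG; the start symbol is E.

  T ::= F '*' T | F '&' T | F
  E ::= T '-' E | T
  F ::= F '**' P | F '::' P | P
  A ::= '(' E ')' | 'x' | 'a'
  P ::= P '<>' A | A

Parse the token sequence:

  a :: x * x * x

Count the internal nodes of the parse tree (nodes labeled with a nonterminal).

16

[E [T [F [F [P [A a]]] :: [P [A x]]] * [T [F [P [A x]]] * [T [F [P [A x]]]]]]]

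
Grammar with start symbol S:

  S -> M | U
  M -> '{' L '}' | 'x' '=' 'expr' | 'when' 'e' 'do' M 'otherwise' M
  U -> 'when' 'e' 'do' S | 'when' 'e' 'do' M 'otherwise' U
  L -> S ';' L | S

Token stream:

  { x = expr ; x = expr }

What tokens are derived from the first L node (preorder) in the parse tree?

[S [M { [L [S [M x = expr]] ; [L [S [M x = expr]]]] }]]

x = expr ; x = expr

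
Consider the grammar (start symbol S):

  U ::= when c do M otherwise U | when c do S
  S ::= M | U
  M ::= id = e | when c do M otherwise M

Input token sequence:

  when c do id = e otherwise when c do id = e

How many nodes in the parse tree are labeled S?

[S [U when c do [M id = e] otherwise [U when c do [S [M id = e]]]]]

2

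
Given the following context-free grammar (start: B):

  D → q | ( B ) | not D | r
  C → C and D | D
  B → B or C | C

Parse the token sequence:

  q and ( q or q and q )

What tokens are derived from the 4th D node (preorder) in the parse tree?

[B [C [C [D q]] and [D ( [B [B [C [D q]]] or [C [C [D q]] and [D q]]] )]]]

q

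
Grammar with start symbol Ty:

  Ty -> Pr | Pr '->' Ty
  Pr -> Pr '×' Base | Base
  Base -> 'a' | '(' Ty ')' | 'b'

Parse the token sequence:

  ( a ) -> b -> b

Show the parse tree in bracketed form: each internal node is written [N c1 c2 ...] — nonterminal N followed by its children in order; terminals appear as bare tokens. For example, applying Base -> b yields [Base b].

[Ty [Pr [Base ( [Ty [Pr [Base a]]] )]] -> [Ty [Pr [Base b]] -> [Ty [Pr [Base b]]]]]

Ty
Pr -> Ty
Base -> Ty
( Ty ) -> Ty
( Pr ) -> Ty
( Base ) -> Ty
( a ) -> Ty
( a ) -> Pr -> Ty
( a ) -> Base -> Ty
( a ) -> b -> Ty
( a ) -> b -> Pr
( a ) -> b -> Base
( a ) -> b -> b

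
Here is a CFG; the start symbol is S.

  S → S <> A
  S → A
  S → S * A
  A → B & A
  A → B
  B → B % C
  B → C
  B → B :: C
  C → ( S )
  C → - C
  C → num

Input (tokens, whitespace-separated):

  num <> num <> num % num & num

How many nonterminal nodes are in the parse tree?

17

[S [S [S [A [B [C num]]]] <> [A [B [C num]]]] <> [A [B [B [C num]] % [C num]] & [A [B [C num]]]]]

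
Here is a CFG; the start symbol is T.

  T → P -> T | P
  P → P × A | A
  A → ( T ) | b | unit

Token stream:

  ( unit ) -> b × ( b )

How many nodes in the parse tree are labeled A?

5

[T [P [A ( [T [P [A unit]]] )]] -> [T [P [P [A b]] × [A ( [T [P [A b]]] )]]]]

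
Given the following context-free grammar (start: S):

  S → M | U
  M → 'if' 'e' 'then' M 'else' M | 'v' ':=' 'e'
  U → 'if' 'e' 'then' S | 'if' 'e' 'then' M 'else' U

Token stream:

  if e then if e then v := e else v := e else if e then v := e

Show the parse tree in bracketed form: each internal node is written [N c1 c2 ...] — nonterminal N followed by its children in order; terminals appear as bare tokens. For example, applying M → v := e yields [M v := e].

S
U
if e then M else U
if e then if e then M else M else U
if e then if e then v := e else M else U
if e then if e then v := e else v := e else U
if e then if e then v := e else v := e else if e then S
if e then if e then v := e else v := e else if e then M
if e then if e then v := e else v := e else if e then v := e

[S [U if e then [M if e then [M v := e] else [M v := e]] else [U if e then [S [M v := e]]]]]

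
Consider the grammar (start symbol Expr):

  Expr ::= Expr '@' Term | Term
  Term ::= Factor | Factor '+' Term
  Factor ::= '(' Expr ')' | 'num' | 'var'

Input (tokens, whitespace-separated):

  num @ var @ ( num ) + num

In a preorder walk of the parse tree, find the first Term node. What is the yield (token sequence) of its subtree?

num

[Expr [Expr [Expr [Term [Factor num]]] @ [Term [Factor var]]] @ [Term [Factor ( [Expr [Term [Factor num]]] )] + [Term [Factor num]]]]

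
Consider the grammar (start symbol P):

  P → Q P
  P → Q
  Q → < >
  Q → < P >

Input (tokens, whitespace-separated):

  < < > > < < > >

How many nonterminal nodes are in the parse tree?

8

[P [Q < [P [Q < >]] >] [P [Q < [P [Q < >]] >]]]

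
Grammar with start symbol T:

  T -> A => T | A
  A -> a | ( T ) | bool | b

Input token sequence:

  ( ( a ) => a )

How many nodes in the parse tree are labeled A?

[T [A ( [T [A ( [T [A a]] )] => [T [A a]]] )]]

4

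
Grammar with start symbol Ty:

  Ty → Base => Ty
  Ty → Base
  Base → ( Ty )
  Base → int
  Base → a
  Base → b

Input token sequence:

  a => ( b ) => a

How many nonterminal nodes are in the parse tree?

[Ty [Base a] => [Ty [Base ( [Ty [Base b]] )] => [Ty [Base a]]]]

8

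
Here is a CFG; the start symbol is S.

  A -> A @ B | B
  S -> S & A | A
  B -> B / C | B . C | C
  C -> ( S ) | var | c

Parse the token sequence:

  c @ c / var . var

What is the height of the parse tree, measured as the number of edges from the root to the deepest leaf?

[S [A [A [B [C c]]] @ [B [B [B [C c]] / [C var]] . [C var]]]]

6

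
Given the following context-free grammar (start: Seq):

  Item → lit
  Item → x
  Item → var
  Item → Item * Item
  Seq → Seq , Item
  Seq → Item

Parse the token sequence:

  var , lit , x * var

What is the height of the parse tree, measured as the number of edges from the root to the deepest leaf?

4

[Seq [Seq [Seq [Item var]] , [Item lit]] , [Item [Item x] * [Item var]]]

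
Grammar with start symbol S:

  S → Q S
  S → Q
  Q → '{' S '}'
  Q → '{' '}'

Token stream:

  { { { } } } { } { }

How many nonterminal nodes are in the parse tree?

[S [Q { [S [Q { [S [Q { }]] }]] }] [S [Q { }] [S [Q { }]]]]

10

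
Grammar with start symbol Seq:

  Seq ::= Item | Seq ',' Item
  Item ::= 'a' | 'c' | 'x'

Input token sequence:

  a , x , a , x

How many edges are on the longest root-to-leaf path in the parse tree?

[Seq [Seq [Seq [Seq [Item a]] , [Item x]] , [Item a]] , [Item x]]

5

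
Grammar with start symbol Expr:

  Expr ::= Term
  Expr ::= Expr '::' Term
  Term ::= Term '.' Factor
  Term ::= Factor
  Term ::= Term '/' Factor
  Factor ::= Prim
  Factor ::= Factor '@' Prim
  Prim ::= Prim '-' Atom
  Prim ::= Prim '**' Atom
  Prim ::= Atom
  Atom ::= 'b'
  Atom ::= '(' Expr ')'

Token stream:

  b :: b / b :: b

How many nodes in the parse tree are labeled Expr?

[Expr [Expr [Expr [Term [Factor [Prim [Atom b]]]]] :: [Term [Term [Factor [Prim [Atom b]]]] / [Factor [Prim [Atom b]]]]] :: [Term [Factor [Prim [Atom b]]]]]

3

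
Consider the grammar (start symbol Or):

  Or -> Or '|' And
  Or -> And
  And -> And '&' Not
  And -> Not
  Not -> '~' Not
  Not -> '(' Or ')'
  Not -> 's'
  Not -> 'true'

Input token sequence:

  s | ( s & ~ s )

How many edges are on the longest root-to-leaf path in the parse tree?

[Or [Or [And [Not s]]] | [And [Not ( [Or [And [And [Not s]] & [Not ~ [Not s]]]] )]]]

7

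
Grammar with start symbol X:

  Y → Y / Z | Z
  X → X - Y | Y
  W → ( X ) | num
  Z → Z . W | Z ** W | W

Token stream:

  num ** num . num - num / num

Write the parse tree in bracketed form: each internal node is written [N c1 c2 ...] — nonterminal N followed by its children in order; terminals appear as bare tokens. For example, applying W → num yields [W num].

[X [X [Y [Z [Z [Z [W num]] ** [W num]] . [W num]]]] - [Y [Y [Z [W num]]] / [Z [W num]]]]

X
X - Y
Y - Y
Z - Y
Z . W - Y
Z ** W . W - Y
W ** W . W - Y
num ** W . W - Y
num ** num . W - Y
num ** num . num - Y
num ** num . num - Y / Z
num ** num . num - Z / Z
num ** num . num - W / Z
num ** num . num - num / Z
num ** num . num - num / W
num ** num . num - num / num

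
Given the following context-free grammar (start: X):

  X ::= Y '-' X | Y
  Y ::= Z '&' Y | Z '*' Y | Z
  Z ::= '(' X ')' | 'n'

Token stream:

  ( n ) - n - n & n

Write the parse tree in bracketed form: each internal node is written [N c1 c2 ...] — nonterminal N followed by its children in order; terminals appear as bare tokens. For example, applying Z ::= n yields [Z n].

X
Y - X
Z - X
( X ) - X
( Y ) - X
( Z ) - X
( n ) - X
( n ) - Y - X
( n ) - Z - X
( n ) - n - X
( n ) - n - Y
( n ) - n - Z & Y
( n ) - n - n & Y
( n ) - n - n & Z
( n ) - n - n & n

[X [Y [Z ( [X [Y [Z n]]] )]] - [X [Y [Z n]] - [X [Y [Z n] & [Y [Z n]]]]]]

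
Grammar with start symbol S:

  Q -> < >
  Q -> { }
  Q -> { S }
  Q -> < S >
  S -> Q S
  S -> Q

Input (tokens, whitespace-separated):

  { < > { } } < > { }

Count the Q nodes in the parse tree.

[S [Q { [S [Q < >] [S [Q { }]]] }] [S [Q < >] [S [Q { }]]]]

5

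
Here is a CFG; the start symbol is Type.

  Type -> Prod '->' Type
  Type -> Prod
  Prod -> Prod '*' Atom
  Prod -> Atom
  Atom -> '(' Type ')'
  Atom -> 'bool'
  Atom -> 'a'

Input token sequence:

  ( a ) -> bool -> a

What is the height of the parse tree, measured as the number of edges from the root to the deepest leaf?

6

[Type [Prod [Atom ( [Type [Prod [Atom a]]] )]] -> [Type [Prod [Atom bool]] -> [Type [Prod [Atom a]]]]]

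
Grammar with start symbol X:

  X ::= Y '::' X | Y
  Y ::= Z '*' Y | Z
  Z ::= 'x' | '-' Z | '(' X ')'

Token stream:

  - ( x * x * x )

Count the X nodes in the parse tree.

[X [Y [Z - [Z ( [X [Y [Z x] * [Y [Z x] * [Y [Z x]]]]] )]]]]

2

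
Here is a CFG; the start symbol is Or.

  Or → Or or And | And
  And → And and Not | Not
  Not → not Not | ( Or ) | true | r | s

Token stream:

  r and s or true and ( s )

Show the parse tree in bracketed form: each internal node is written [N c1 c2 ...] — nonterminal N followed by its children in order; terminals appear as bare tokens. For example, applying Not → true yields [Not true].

Or
Or or And
And or And
And and Not or And
Not and Not or And
r and Not or And
r and s or And
r and s or And and Not
r and s or Not and Not
r and s or true and Not
r and s or true and ( Or )
r and s or true and ( And )
r and s or true and ( Not )
r and s or true and ( s )

[Or [Or [And [And [Not r]] and [Not s]]] or [And [And [Not true]] and [Not ( [Or [And [Not s]]] )]]]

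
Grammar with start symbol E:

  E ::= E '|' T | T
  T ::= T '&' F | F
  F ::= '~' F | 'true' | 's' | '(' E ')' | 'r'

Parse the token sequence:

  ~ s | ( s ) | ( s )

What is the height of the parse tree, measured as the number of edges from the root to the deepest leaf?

7

[E [E [E [T [F ~ [F s]]]] | [T [F ( [E [T [F s]]] )]]] | [T [F ( [E [T [F s]]] )]]]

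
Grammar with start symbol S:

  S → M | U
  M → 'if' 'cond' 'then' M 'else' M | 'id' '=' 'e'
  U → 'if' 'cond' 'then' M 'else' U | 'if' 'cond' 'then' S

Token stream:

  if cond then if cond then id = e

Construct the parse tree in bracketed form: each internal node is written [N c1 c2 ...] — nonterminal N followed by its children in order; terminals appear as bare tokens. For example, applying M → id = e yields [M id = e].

[S [U if cond then [S [U if cond then [S [M id = e]]]]]]

S
U
if cond then S
if cond then U
if cond then if cond then S
if cond then if cond then M
if cond then if cond then id = e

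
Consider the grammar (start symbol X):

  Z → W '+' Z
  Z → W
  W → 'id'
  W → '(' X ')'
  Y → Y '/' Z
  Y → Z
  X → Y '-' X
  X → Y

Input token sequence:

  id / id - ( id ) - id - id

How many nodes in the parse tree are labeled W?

6

[X [Y [Y [Z [W id]]] / [Z [W id]]] - [X [Y [Z [W ( [X [Y [Z [W id]]]] )]]] - [X [Y [Z [W id]]] - [X [Y [Z [W id]]]]]]]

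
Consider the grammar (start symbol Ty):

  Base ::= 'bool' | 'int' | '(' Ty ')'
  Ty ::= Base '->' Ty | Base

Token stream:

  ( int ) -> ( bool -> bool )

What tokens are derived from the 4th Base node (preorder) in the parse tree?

[Ty [Base ( [Ty [Base int]] )] -> [Ty [Base ( [Ty [Base bool] -> [Ty [Base bool]]] )]]]

bool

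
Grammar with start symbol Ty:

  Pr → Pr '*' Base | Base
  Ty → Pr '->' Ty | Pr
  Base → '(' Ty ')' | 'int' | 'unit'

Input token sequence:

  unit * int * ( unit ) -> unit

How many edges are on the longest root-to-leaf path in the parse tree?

[Ty [Pr [Pr [Pr [Base unit]] * [Base int]] * [Base ( [Ty [Pr [Base unit]]] )]] -> [Ty [Pr [Base unit]]]]

6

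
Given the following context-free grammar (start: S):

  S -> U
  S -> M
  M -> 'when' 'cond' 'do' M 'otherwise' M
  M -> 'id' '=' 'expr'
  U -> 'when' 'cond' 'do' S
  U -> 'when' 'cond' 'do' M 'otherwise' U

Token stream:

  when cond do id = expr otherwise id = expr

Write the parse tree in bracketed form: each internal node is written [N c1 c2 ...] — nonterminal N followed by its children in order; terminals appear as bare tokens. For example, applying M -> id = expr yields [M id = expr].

[S [M when cond do [M id = expr] otherwise [M id = expr]]]

S
M
when cond do M otherwise M
when cond do id = expr otherwise M
when cond do id = expr otherwise id = expr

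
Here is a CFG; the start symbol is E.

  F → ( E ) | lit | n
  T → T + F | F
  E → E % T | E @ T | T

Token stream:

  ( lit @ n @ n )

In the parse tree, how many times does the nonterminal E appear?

[E [T [F ( [E [E [E [T [F lit]]] @ [T [F n]]] @ [T [F n]]] )]]]

4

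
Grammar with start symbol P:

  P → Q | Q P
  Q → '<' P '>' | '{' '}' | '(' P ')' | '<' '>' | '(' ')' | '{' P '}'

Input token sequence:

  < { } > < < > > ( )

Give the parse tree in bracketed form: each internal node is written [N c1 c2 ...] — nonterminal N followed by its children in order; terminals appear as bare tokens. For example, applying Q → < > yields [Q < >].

P
Q P
< P > P
< Q > P
< { } > P
< { } > Q P
< { } > < P > P
< { } > < Q > P
< { } > < < > > P
< { } > < < > > Q
< { } > < < > > ( )

[P [Q < [P [Q { }]] >] [P [Q < [P [Q < >]] >] [P [Q ( )]]]]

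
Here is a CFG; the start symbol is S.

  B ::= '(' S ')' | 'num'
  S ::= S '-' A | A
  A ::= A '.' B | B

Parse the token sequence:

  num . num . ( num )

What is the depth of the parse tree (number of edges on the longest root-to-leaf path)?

[S [A [A [A [B num]] . [B num]] . [B ( [S [A [B num]]] )]]]

6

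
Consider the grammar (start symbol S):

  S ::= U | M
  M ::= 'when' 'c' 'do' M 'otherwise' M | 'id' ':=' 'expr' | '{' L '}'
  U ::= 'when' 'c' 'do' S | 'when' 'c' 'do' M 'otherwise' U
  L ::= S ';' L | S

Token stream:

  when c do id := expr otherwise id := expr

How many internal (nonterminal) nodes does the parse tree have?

4

[S [M when c do [M id := expr] otherwise [M id := expr]]]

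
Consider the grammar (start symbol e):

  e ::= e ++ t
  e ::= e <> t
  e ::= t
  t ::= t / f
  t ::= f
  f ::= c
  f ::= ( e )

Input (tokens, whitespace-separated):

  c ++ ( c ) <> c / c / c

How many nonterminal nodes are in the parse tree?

[e [e [e [t [f c]]] ++ [t [f ( [e [t [f c]]] )]]] <> [t [t [t [f c]] / [f c]] / [f c]]]

16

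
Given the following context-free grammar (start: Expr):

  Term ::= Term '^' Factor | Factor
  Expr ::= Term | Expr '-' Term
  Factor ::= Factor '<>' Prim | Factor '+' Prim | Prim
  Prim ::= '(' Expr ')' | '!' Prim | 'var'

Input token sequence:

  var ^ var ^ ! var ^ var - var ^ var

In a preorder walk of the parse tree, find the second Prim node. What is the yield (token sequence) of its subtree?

var

[Expr [Expr [Term [Term [Term [Term [Factor [Prim var]]] ^ [Factor [Prim var]]] ^ [Factor [Prim ! [Prim var]]]] ^ [Factor [Prim var]]]] - [Term [Term [Factor [Prim var]]] ^ [Factor [Prim var]]]]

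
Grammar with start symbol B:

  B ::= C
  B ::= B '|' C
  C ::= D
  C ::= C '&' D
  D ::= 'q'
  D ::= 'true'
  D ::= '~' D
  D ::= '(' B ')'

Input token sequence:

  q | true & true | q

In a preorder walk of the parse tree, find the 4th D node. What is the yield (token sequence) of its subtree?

q

[B [B [B [C [D q]]] | [C [C [D true]] & [D true]]] | [C [D q]]]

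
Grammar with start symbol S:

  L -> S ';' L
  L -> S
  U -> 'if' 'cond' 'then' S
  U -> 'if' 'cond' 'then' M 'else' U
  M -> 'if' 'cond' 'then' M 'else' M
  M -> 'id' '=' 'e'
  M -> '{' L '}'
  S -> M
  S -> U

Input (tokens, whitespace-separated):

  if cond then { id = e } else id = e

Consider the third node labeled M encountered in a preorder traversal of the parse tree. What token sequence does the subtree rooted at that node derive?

[S [M if cond then [M { [L [S [M id = e]]] }] else [M id = e]]]

id = e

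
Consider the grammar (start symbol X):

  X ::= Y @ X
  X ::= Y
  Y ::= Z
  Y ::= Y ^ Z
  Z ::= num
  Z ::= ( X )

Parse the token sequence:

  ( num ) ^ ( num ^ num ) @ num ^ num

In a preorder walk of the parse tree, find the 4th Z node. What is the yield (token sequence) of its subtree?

[X [Y [Y [Z ( [X [Y [Z num]]] )]] ^ [Z ( [X [Y [Y [Z num]] ^ [Z num]]] )]] @ [X [Y [Y [Z num]] ^ [Z num]]]]

num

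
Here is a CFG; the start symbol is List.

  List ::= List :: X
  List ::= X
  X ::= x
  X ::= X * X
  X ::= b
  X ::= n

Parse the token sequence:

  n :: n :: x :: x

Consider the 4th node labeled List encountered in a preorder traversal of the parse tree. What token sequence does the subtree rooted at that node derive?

n

[List [List [List [List [X n]] :: [X n]] :: [X x]] :: [X x]]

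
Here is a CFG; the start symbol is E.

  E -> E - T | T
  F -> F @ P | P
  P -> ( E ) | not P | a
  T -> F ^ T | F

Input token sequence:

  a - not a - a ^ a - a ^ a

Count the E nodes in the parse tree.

4

[E [E [E [E [T [F [P a]]]] - [T [F [P not [P a]]]]] - [T [F [P a]] ^ [T [F [P a]]]]] - [T [F [P a]] ^ [T [F [P a]]]]]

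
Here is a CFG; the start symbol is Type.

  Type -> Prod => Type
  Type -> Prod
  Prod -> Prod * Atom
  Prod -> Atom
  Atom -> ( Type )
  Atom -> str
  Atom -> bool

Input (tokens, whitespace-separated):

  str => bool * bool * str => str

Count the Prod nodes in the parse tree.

5

[Type [Prod [Atom str]] => [Type [Prod [Prod [Prod [Atom bool]] * [Atom bool]] * [Atom str]] => [Type [Prod [Atom str]]]]]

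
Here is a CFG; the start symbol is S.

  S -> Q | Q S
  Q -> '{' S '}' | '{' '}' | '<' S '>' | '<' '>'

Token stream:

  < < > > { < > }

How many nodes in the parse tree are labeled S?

4

[S [Q < [S [Q < >]] >] [S [Q { [S [Q < >]] }]]]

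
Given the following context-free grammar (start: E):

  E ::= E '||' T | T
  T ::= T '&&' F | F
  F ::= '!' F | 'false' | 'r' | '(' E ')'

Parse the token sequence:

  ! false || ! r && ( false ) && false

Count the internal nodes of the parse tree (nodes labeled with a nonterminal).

15

[E [E [T [F ! [F false]]]] || [T [T [T [F ! [F r]]] && [F ( [E [T [F false]]] )]] && [F false]]]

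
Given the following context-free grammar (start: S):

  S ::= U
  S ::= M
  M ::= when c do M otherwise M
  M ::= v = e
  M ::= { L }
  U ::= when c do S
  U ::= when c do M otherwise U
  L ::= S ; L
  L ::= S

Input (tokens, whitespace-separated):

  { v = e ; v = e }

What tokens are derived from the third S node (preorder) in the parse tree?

[S [M { [L [S [M v = e]] ; [L [S [M v = e]]]] }]]

v = e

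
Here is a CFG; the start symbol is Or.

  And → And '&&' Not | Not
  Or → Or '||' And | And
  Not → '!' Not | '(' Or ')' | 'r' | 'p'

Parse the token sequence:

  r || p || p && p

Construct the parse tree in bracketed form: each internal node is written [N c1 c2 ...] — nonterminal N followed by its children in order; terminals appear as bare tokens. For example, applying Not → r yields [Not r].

[Or [Or [Or [And [Not r]]] || [And [Not p]]] || [And [And [Not p]] && [Not p]]]

Or
Or || And
Or || And || And
And || And || And
Not || And || And
r || And || And
r || Not || And
r || p || And
r || p || And && Not
r || p || Not && Not
r || p || p && Not
r || p || p && p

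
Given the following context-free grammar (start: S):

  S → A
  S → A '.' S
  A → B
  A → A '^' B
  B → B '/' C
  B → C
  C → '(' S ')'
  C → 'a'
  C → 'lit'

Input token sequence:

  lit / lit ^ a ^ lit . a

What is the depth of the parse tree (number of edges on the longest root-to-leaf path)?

7

[S [A [A [A [B [B [C lit]] / [C lit]]] ^ [B [C a]]] ^ [B [C lit]]] . [S [A [B [C a]]]]]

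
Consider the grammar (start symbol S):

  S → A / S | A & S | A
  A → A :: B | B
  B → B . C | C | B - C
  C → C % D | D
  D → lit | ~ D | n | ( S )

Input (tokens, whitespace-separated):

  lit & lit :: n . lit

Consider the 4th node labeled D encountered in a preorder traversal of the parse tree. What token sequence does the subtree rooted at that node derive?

lit

[S [A [B [C [D lit]]]] & [S [A [A [B [C [D lit]]]] :: [B [B [C [D n]]] . [C [D lit]]]]]]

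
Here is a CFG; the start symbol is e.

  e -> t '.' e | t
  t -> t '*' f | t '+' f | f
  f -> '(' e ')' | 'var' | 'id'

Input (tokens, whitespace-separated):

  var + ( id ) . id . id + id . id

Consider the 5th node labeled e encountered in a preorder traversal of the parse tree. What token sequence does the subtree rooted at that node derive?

[e [t [t [f var]] + [f ( [e [t [f id]]] )]] . [e [t [f id]] . [e [t [t [f id]] + [f id]] . [e [t [f id]]]]]]

id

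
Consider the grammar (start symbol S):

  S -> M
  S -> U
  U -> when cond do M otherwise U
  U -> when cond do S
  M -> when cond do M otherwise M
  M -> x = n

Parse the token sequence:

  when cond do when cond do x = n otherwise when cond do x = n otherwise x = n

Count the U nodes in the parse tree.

[S [U when cond do [S [M when cond do [M x = n] otherwise [M when cond do [M x = n] otherwise [M x = n]]]]]]

1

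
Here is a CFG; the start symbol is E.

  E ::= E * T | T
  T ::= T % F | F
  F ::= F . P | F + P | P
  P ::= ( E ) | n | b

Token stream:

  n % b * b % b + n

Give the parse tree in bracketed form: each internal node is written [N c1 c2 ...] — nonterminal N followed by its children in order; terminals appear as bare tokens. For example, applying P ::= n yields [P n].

E
E * T
T * T
T % F * T
F % F * T
P % F * T
n % F * T
n % P * T
n % b * T
n % b * T % F
n % b * F % F
n % b * P % F
n % b * b % F
n % b * b % F + P
n % b * b % P + P
n % b * b % b + P
n % b * b % b + n

[E [E [T [T [F [P n]]] % [F [P b]]]] * [T [T [F [P b]]] % [F [F [P b]] + [P n]]]]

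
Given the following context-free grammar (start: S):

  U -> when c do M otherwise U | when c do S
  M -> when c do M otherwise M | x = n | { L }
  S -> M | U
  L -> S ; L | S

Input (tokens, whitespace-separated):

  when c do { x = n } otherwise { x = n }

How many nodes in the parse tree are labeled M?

[S [M when c do [M { [L [S [M x = n]]] }] otherwise [M { [L [S [M x = n]]] }]]]

5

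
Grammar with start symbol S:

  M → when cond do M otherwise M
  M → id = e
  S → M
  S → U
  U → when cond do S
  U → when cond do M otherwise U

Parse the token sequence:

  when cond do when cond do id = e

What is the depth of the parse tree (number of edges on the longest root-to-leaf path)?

6

[S [U when cond do [S [U when cond do [S [M id = e]]]]]]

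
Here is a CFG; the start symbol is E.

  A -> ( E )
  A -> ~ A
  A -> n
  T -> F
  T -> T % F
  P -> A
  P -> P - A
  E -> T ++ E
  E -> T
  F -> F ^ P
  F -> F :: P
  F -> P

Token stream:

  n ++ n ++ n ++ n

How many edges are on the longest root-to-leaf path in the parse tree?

[E [T [F [P [A n]]]] ++ [E [T [F [P [A n]]]] ++ [E [T [F [P [A n]]]] ++ [E [T [F [P [A n]]]]]]]]

8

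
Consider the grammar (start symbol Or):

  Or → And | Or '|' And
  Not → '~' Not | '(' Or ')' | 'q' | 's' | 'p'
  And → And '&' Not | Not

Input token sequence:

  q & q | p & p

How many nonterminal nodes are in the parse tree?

10

[Or [Or [And [And [Not q]] & [Not q]]] | [And [And [Not p]] & [Not p]]]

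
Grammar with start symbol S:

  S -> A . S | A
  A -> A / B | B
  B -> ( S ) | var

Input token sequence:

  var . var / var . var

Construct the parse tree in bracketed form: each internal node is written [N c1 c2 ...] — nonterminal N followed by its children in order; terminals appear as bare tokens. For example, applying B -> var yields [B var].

S
A . S
B . S
var . S
var . A . S
var . A / B . S
var . B / B . S
var . var / B . S
var . var / var . S
var . var / var . A
var . var / var . B
var . var / var . var

[S [A [B var]] . [S [A [A [B var]] / [B var]] . [S [A [B var]]]]]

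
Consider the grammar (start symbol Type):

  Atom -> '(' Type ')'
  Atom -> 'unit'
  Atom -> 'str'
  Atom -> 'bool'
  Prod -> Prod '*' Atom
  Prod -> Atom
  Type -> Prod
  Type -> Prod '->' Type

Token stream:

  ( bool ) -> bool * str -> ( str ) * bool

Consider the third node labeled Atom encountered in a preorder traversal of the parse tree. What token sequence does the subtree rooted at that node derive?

[Type [Prod [Atom ( [Type [Prod [Atom bool]]] )]] -> [Type [Prod [Prod [Atom bool]] * [Atom str]] -> [Type [Prod [Prod [Atom ( [Type [Prod [Atom str]]] )]] * [Atom bool]]]]]

bool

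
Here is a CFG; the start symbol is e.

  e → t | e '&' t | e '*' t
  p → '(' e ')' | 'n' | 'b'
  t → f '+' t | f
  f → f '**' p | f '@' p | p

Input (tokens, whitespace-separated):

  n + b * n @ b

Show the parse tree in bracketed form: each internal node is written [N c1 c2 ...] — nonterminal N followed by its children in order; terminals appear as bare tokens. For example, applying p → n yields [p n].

[e [e [t [f [p n]] + [t [f [p b]]]]] * [t [f [f [p n]] @ [p b]]]]

e
e * t
t * t
f + t * t
p + t * t
n + t * t
n + f * t
n + p * t
n + b * t
n + b * f
n + b * f @ p
n + b * p @ p
n + b * n @ p
n + b * n @ b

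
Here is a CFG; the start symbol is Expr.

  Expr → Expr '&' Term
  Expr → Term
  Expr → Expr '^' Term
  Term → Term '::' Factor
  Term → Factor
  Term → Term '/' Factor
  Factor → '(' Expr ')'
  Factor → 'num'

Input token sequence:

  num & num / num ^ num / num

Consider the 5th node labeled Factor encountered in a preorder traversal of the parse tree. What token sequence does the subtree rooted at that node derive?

[Expr [Expr [Expr [Term [Factor num]]] & [Term [Term [Factor num]] / [Factor num]]] ^ [Term [Term [Factor num]] / [Factor num]]]

num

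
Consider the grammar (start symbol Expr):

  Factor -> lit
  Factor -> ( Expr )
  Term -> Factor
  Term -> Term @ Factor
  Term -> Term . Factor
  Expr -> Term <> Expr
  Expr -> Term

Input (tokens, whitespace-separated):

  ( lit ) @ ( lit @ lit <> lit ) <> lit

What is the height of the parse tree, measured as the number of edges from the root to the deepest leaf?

7

[Expr [Term [Term [Factor ( [Expr [Term [Factor lit]]] )]] @ [Factor ( [Expr [Term [Term [Factor lit]] @ [Factor lit]] <> [Expr [Term [Factor lit]]]] )]] <> [Expr [Term [Factor lit]]]]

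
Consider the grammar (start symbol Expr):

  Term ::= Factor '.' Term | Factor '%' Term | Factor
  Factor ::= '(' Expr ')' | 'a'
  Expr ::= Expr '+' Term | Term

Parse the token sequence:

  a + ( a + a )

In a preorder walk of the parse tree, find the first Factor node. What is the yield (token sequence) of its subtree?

[Expr [Expr [Term [Factor a]]] + [Term [Factor ( [Expr [Expr [Term [Factor a]]] + [Term [Factor a]]] )]]]

a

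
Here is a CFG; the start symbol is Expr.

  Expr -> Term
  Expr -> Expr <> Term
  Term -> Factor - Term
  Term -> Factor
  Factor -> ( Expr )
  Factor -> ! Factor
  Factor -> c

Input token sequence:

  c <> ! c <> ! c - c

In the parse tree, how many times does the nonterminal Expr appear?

[Expr [Expr [Expr [Term [Factor c]]] <> [Term [Factor ! [Factor c]]]] <> [Term [Factor ! [Factor c]] - [Term [Factor c]]]]

3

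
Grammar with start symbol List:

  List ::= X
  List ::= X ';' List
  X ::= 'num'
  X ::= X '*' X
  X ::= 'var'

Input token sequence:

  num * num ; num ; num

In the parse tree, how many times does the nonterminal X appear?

[List [X [X num] * [X num]] ; [List [X num] ; [List [X num]]]]

5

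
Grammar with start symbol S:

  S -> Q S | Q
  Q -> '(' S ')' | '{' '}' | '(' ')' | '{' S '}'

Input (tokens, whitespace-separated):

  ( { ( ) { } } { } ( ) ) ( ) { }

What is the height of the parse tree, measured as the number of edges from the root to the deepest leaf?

7

[S [Q ( [S [Q { [S [Q ( )] [S [Q { }]]] }] [S [Q { }] [S [Q ( )]]]] )] [S [Q ( )] [S [Q { }]]]]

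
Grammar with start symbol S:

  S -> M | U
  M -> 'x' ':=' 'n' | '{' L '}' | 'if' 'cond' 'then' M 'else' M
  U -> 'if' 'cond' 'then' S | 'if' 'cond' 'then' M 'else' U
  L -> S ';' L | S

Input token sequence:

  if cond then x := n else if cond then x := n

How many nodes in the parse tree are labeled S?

[S [U if cond then [M x := n] else [U if cond then [S [M x := n]]]]]

2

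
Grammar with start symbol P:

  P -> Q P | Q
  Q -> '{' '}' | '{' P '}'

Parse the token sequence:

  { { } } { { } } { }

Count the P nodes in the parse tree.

5

[P [Q { [P [Q { }]] }] [P [Q { [P [Q { }]] }] [P [Q { }]]]]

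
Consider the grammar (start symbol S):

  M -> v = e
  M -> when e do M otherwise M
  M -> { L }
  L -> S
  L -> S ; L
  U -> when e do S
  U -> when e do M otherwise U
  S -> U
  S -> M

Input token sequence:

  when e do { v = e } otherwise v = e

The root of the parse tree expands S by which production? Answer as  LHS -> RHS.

[S [M when e do [M { [L [S [M v = e]]] }] otherwise [M v = e]]]

S -> M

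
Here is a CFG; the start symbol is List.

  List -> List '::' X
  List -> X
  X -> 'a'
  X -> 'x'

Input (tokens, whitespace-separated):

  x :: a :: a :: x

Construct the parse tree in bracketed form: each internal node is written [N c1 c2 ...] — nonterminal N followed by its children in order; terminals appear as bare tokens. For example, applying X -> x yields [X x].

List
List :: X
List :: X :: X
List :: X :: X :: X
X :: X :: X :: X
x :: X :: X :: X
x :: a :: X :: X
x :: a :: a :: X
x :: a :: a :: x

[List [List [List [List [X x]] :: [X a]] :: [X a]] :: [X x]]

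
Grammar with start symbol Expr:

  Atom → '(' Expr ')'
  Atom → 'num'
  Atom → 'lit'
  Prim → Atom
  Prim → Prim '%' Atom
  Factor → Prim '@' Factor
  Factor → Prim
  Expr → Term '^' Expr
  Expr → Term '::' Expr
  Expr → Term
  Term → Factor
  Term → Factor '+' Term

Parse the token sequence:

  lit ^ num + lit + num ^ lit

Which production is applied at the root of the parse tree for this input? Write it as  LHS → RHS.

[Expr [Term [Factor [Prim [Atom lit]]]] ^ [Expr [Term [Factor [Prim [Atom num]]] + [Term [Factor [Prim [Atom lit]]] + [Term [Factor [Prim [Atom num]]]]]] ^ [Expr [Term [Factor [Prim [Atom lit]]]]]]]

Expr → Term '^' Expr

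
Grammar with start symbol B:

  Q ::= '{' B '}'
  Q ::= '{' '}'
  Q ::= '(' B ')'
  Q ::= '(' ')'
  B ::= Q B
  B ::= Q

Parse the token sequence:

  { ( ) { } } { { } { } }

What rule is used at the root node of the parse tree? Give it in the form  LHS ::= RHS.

[B [Q { [B [Q ( )] [B [Q { }]]] }] [B [Q { [B [Q { }] [B [Q { }]]] }]]]

B ::= Q B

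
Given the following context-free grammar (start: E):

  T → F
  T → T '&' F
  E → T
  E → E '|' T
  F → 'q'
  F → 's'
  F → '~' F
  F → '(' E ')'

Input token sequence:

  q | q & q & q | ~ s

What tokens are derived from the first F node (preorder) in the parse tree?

[E [E [E [T [F q]]] | [T [T [T [F q]] & [F q]] & [F q]]] | [T [F ~ [F s]]]]

q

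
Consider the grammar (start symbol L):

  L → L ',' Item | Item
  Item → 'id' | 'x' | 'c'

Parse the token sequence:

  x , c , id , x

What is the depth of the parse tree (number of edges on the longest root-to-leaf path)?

5

[L [L [L [L [Item x]] , [Item c]] , [Item id]] , [Item x]]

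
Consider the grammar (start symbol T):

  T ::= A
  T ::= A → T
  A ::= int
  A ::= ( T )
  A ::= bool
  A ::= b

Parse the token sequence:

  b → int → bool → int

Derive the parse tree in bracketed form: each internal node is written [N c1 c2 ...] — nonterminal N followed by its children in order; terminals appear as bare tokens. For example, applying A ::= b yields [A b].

[T [A b] → [T [A int] → [T [A bool] → [T [A int]]]]]

T
A → T
b → T
b → A → T
b → int → T
b → int → A → T
b → int → bool → T
b → int → bool → A
b → int → bool → int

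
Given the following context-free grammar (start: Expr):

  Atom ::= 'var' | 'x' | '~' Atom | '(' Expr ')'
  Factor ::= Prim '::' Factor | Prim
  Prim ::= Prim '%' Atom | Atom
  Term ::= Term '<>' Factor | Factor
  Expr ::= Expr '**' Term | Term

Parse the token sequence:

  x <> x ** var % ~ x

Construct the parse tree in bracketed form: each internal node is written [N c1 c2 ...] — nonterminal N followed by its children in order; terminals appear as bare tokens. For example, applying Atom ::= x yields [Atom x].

Expr
Expr ** Term
Term ** Term
Term <> Factor ** Term
Factor <> Factor ** Term
Prim <> Factor ** Term
Atom <> Factor ** Term
x <> Factor ** Term
x <> Prim ** Term
x <> Atom ** Term
x <> x ** Term
x <> x ** Factor
x <> x ** Prim
x <> x ** Prim % Atom
x <> x ** Atom % Atom
x <> x ** var % Atom
x <> x ** var % ~ Atom
x <> x ** var % ~ x

[Expr [Expr [Term [Term [Factor [Prim [Atom x]]]] <> [Factor [Prim [Atom x]]]]] ** [Term [Factor [Prim [Prim [Atom var]] % [Atom ~ [Atom x]]]]]]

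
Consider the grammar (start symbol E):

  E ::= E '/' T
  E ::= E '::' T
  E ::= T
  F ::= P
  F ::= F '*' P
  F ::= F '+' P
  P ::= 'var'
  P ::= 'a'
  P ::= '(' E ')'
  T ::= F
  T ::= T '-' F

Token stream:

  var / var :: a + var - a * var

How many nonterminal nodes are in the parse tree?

19

[E [E [E [T [F [P var]]]] / [T [F [P var]]]] :: [T [T [F [F [P a]] + [P var]]] - [F [F [P a]] * [P var]]]]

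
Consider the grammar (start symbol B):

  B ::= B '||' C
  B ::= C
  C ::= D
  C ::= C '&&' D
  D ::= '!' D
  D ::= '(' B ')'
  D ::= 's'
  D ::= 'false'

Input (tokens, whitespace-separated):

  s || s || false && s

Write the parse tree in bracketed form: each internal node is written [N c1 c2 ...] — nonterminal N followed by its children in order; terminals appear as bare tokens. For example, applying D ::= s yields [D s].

[B [B [B [C [D s]]] || [C [D s]]] || [C [C [D false]] && [D s]]]

B
B || C
B || C || C
C || C || C
D || C || C
s || C || C
s || D || C
s || s || C
s || s || C && D
s || s || D && D
s || s || false && D
s || s || false && s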